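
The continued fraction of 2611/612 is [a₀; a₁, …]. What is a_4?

2611 = 4·612 + 163   →  a_0 = 4
612 = 3·163 + 123   →  a_1 = 3
163 = 1·123 + 40   →  a_2 = 1
123 = 3·40 + 3   →  a_3 = 3
40 = 13·3 + 1   →  a_4 = 13

13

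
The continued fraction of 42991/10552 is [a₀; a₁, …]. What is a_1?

13

42991 = 4·10552 + 783   →  a_0 = 4
10552 = 13·783 + 373   →  a_1 = 13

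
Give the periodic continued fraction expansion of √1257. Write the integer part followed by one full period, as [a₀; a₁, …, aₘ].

[35; 2, 4, 1, 22, 1, 4, 2, 70]

a₀ = ⌊√1257⌋ = 35.
With m₀=0, d₀=1 and mₖ₊₁ = dₖaₖ − mₖ, dₖ₊₁ = (n − mₖ₊₁²)/dₖ, aₖ₊₁ = ⌊(a₀+mₖ₊₁)/dₖ₊₁⌋:
  k=1: m=35, d=32, a=2
  k=2: m=29, d=13, a=4
  k=3: m=23, d=56, a=1
  k=4: m=33, d=3, a=22
  k=5: m=33, d=56, a=1
  k=6: m=23, d=13, a=4
  k=7: m=29, d=32, a=2
  k=8: m=35, d=1, a=70
d=1 and a=2a₀=70 at k=8, so the next step gives (m, d) = (35, 32) again — its k=1 value — and the period has length 8.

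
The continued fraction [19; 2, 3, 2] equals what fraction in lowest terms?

311/16

Fold from the inside: start with 2/1.
  3 + 1/2 = 7/2
  2 + 2/7 = 16/7
  19 + 7/16 = 311/16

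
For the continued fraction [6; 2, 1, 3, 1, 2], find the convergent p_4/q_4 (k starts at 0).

89/14

Using pₖ = aₖpₖ₋₁ + pₖ₋₂, qₖ = aₖqₖ₋₁ + qₖ₋₂ (with p₋₁=1, p₋₂=0, q₋₁=0, q₋₂=1):
  k=0: a=6, p=6, q=1
  k=1: a=2, p=13, q=2
  k=2: a=1, p=19, q=3
  k=3: a=3, p=70, q=11
  k=4: a=1, p=89, q=14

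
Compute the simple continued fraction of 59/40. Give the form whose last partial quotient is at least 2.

[1; 2, 9, 2]

59 = 1*40 + 19
40 = 2*19 + 2
19 = 9*2 + 1
2 = 2*1 + 0  (stop)
So 59/40 = [1; 2, 9, 2].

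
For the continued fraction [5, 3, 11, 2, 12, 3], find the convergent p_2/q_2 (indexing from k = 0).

Using pₖ = aₖpₖ₋₁ + pₖ₋₂, qₖ = aₖqₖ₋₁ + qₖ₋₂ (with p₋₁=1, p₋₂=0, q₋₁=0, q₋₂=1):
  k=0: a=5, p=5, q=1
  k=1: a=3, p=16, q=3
  k=2: a=11, p=181, q=34

181/34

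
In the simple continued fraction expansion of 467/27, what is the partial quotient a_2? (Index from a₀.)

467 = 17·27 + 8   →  a_0 = 17
27 = 3·8 + 3   →  a_1 = 3
8 = 2·3 + 2   →  a_2 = 2

2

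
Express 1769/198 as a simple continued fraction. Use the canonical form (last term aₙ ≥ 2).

[8; 1, 14, 4, 3]

1769 = 8*198 + 185
198 = 1*185 + 13
185 = 14*13 + 3
13 = 4*3 + 1
3 = 3*1 + 0  (stop)
So 1769/198 = [8; 1, 14, 4, 3].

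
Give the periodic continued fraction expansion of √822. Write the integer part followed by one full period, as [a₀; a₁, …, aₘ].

[28; 1, 2, 28, 2, 1, 56]

a₀ = ⌊√822⌋ = 28.
With m₀=0, d₀=1 and mₖ₊₁ = dₖaₖ − mₖ, dₖ₊₁ = (n − mₖ₊₁²)/dₖ, aₖ₊₁ = ⌊(a₀+mₖ₊₁)/dₖ₊₁⌋:
  k=1: m=28, d=38, a=1
  k=2: m=10, d=19, a=2
  k=3: m=28, d=2, a=28
  k=4: m=28, d=19, a=2
  k=5: m=10, d=38, a=1
  k=6: m=28, d=1, a=56
d=1 and a=2a₀=56 at k=6, so the next step gives (m, d) = (28, 38) again — its k=1 value — and the period has length 6.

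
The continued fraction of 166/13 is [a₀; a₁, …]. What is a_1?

1

166 = 12·13 + 10   →  a_0 = 12
13 = 1·10 + 3   →  a_1 = 1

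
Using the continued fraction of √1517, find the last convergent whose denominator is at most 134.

1519/39

√1517 = [38; 1, 18, 2, 18, 1, 76, …] (period length 6).
Convergents:
  p_0/q_0 = 38/1
  p_1/q_1 = 39/1
  p_2/q_2 = 740/19
  p_3/q_3 = 1519/39
  p_4/q_4 = 28082/721
q_3 = 39 ≤ 134 < 721 = q_4, so the answer is 1519/39.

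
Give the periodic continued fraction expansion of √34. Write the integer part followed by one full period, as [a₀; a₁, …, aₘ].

[5; 1, 4, 1, 10]

a₀ = ⌊√34⌋ = 5.
With m₀=0, d₀=1 and mₖ₊₁ = dₖaₖ − mₖ, dₖ₊₁ = (n − mₖ₊₁²)/dₖ, aₖ₊₁ = ⌊(a₀+mₖ₊₁)/dₖ₊₁⌋:
  k=1: m=5, d=9, a=1
  k=2: m=4, d=2, a=4
  k=3: m=4, d=9, a=1
  k=4: m=5, d=1, a=10
d=1 and a=2a₀=10 at k=4, so the next step gives (m, d) = (5, 9) again — its k=1 value — and the period has length 4.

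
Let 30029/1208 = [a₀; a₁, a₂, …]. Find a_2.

30029 = 24·1208 + 1037   →  a_0 = 24
1208 = 1·1037 + 171   →  a_1 = 1
1037 = 6·171 + 11   →  a_2 = 6

6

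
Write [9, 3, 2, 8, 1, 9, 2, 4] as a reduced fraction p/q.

57037/6141

Fold from the inside: start with 4/1.
  2 + 1/4 = 9/4
  9 + 4/9 = 85/9
  1 + 9/85 = 94/85
  8 + 85/94 = 837/94
  2 + 94/837 = 1768/837
  3 + 837/1768 = 6141/1768
  9 + 1768/6141 = 57037/6141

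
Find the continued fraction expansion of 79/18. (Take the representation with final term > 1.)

[4; 2, 1, 1, 3]

79 = 4×18 + 7
18 = 2×7 + 4
7 = 1×4 + 3
4 = 1×3 + 1
3 = 3×1 + 0  (stop)
So 79/18 = [4; 2, 1, 1, 3].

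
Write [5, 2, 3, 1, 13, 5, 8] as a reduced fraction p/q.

28067/5156

Fold from the inside: start with 8/1.
  5 + 1/8 = 41/8
  13 + 8/41 = 541/41
  1 + 41/541 = 582/541
  3 + 541/582 = 2287/582
  2 + 582/2287 = 5156/2287
  5 + 2287/5156 = 28067/5156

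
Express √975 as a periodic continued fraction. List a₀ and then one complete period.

[31; 4, 2, 4, 62]

a₀ = ⌊√975⌋ = 31.
With m₀=0, d₀=1 and mₖ₊₁ = dₖaₖ − mₖ, dₖ₊₁ = (n − mₖ₊₁²)/dₖ, aₖ₊₁ = ⌊(a₀+mₖ₊₁)/dₖ₊₁⌋:
  k=1: m=31, d=14, a=4
  k=2: m=25, d=25, a=2
  k=3: m=25, d=14, a=4
  k=4: m=31, d=1, a=62
d=1 and a=2a₀=62 at k=4, so the next step gives (m, d) = (31, 14) again — its k=1 value — and the period has length 4.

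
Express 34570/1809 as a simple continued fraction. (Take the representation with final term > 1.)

[19; 9, 11, 18]

34570 = 19·1809 + 199
1809 = 9·199 + 18
199 = 11·18 + 1
18 = 18·1 + 0  (stop)
So 34570/1809 = [19; 9, 11, 18].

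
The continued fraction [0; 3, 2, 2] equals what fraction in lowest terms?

5/17

Fold from the inside: start with 2/1.
  2 + 1/2 = 5/2
  3 + 2/5 = 17/5
  0 + 5/17 = 5/17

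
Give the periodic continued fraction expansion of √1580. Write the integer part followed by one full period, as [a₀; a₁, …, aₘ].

[39; 1, 2, 1, 78]

a₀ = ⌊√1580⌋ = 39.
With m₀=0, d₀=1 and mₖ₊₁ = dₖaₖ − mₖ, dₖ₊₁ = (n − mₖ₊₁²)/dₖ, aₖ₊₁ = ⌊(a₀+mₖ₊₁)/dₖ₊₁⌋:
  k=1: m=39, d=59, a=1
  k=2: m=20, d=20, a=2
  k=3: m=20, d=59, a=1
  k=4: m=39, d=1, a=78
d=1 and a=2a₀=78 at k=4, so the next step gives (m, d) = (39, 59) again — its k=1 value — and the period has length 4.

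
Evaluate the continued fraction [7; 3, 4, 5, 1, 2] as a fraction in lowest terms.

Fold from the inside: start with 2/1.
  1 + 1/2 = 3/2
  5 + 2/3 = 17/3
  4 + 3/17 = 71/17
  3 + 17/71 = 230/71
  7 + 71/230 = 1681/230

1681/230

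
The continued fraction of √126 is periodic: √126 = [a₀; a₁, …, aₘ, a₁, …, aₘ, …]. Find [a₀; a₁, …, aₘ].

a₀ = ⌊√126⌋ = 11.
With m₀=0, d₀=1 and mₖ₊₁ = dₖaₖ − mₖ, dₖ₊₁ = (n − mₖ₊₁²)/dₖ, aₖ₊₁ = ⌊(a₀+mₖ₊₁)/dₖ₊₁⌋:
  k=1: m=11, d=5, a=4
  k=2: m=9, d=9, a=2
  k=3: m=9, d=5, a=4
  k=4: m=11, d=1, a=22
d=1 and a=2a₀=22 at k=4, so the next step gives (m, d) = (11, 5) again — its k=1 value — and the period has length 4.

[11; 4, 2, 4, 22]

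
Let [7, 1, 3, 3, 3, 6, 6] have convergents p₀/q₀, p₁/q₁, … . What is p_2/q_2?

Using pₖ = aₖpₖ₋₁ + pₖ₋₂, qₖ = aₖqₖ₋₁ + qₖ₋₂ (with p₋₁=1, p₋₂=0, q₋₁=0, q₋₂=1):
  k=0: a=7, p=7, q=1
  k=1: a=1, p=8, q=1
  k=2: a=3, p=31, q=4

31/4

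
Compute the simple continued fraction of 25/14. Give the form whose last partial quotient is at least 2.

[1; 1, 3, 1, 2]

25 = 1*14 + 11
14 = 1*11 + 3
11 = 3*3 + 2
3 = 1*2 + 1
2 = 2*1 + 0  (stop)
So 25/14 = [1; 1, 3, 1, 2].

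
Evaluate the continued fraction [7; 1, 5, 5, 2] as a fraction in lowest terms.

Fold from the inside: start with 2/1.
  5 + 1/2 = 11/2
  5 + 2/11 = 57/11
  1 + 11/57 = 68/57
  7 + 57/68 = 533/68

533/68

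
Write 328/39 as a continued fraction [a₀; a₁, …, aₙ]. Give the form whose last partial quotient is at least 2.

[8; 2, 2, 3, 2]

328 = 8·39 + 16
39 = 2·16 + 7
16 = 2·7 + 2
7 = 3·2 + 1
2 = 2·1 + 0  (stop)
So 328/39 = [8; 2, 2, 3, 2].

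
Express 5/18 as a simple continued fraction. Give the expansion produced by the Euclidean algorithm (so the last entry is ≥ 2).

5 = 0·18 + 5
18 = 3·5 + 3
5 = 1·3 + 2
3 = 1·2 + 1
2 = 2·1 + 0  (stop)
So 5/18 = [0; 3, 1, 1, 2].

[0; 3, 1, 1, 2]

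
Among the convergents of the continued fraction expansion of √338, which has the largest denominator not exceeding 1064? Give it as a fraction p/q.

√338 = [18; 2, 1, 1, 2, 36, …] (period length 5).
Convergents:
  p_0/q_0 = 18/1
  p_1/q_1 = 37/2
  p_2/q_2 = 55/3
  p_3/q_3 = 92/5
  p_4/q_4 = 239/13
  p_5/q_5 = 8696/473
  p_6/q_6 = 17631/959
  p_7/q_7 = 26327/1432
q_6 = 959 ≤ 1064 < 1432 = q_7, so the answer is 17631/959.

17631/959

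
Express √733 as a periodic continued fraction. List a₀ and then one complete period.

a₀ = ⌊√733⌋ = 27.

[27; 13, 1, 1, 13, 54]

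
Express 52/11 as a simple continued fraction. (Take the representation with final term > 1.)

52 = 4·11 + 8
11 = 1·8 + 3
8 = 2·3 + 2
3 = 1·2 + 1
2 = 2·1 + 0  (stop)
So 52/11 = [4; 1, 2, 1, 2].

[4; 1, 2, 1, 2]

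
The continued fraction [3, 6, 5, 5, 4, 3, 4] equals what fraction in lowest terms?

29778/9419

Fold from the inside: start with 4/1.
  3 + 1/4 = 13/4
  4 + 4/13 = 56/13
  5 + 13/56 = 293/56
  5 + 56/293 = 1521/293
  6 + 293/1521 = 9419/1521
  3 + 1521/9419 = 29778/9419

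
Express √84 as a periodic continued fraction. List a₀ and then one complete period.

[9; 6, 18]

a₀ = ⌊√84⌋ = 9.
With m₀=0, d₀=1 and mₖ₊₁ = dₖaₖ − mₖ, dₖ₊₁ = (n − mₖ₊₁²)/dₖ, aₖ₊₁ = ⌊(a₀+mₖ₊₁)/dₖ₊₁⌋:
  k=1: m=9, d=3, a=6
  k=2: m=9, d=1, a=18
d=1 and a=2a₀=18 at k=2, so the next step gives (m, d) = (9, 3) again — its k=1 value — and the period has length 2.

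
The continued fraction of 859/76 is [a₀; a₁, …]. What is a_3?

859 = 11·76 + 23   →  a_0 = 11
76 = 3·23 + 7   →  a_1 = 3
23 = 3·7 + 2   →  a_2 = 3
7 = 3·2 + 1   →  a_3 = 3

3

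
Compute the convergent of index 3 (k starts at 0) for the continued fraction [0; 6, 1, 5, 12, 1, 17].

6/41

Using pₖ = aₖpₖ₋₁ + pₖ₋₂, qₖ = aₖqₖ₋₁ + qₖ₋₂ (with p₋₁=1, p₋₂=0, q₋₁=0, q₋₂=1):
  k=0: a=0, p=0, q=1
  k=1: a=6, p=1, q=6
  k=2: a=1, p=1, q=7
  k=3: a=5, p=6, q=41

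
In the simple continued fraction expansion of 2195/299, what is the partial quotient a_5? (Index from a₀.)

2195 = 7·299 + 102   →  a_0 = 7
299 = 2·102 + 95   →  a_1 = 2
102 = 1·95 + 7   →  a_2 = 1
95 = 13·7 + 4   →  a_3 = 13
7 = 1·4 + 3   →  a_4 = 1
4 = 1·3 + 1   →  a_5 = 1

1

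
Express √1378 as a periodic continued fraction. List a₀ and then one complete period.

a₀ = ⌊√1378⌋ = 37.

[37; 8, 4, 4, 8, 74]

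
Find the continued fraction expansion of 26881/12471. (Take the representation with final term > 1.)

26881 = 2×12471 + 1939
12471 = 6×1939 + 837
1939 = 2×837 + 265
837 = 3×265 + 42
265 = 6×42 + 13
42 = 3×13 + 3
13 = 4×3 + 1
3 = 3×1 + 0  (stop)
So 26881/12471 = [2; 6, 2, 3, 6, 3, 4, 3].

[2; 6, 2, 3, 6, 3, 4, 3]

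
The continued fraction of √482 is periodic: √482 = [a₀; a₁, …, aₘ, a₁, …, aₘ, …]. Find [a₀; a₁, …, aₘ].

a₀ = ⌊√482⌋ = 21.
With m₀=0, d₀=1 and mₖ₊₁ = dₖaₖ − mₖ, dₖ₊₁ = (n − mₖ₊₁²)/dₖ, aₖ₊₁ = ⌊(a₀+mₖ₊₁)/dₖ₊₁⌋:
  k=1: m=21, d=41, a=1
  k=2: m=20, d=2, a=20
  k=3: m=20, d=41, a=1
  k=4: m=21, d=1, a=42
d=1 and a=2a₀=42 at k=4, so the next step gives (m, d) = (21, 41) again — its k=1 value — and the period has length 4.

[21; 1, 20, 1, 42]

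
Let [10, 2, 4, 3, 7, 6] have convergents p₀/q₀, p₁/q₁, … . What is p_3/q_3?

303/29

Using pₖ = aₖpₖ₋₁ + pₖ₋₂, qₖ = aₖqₖ₋₁ + qₖ₋₂ (with p₋₁=1, p₋₂=0, q₋₁=0, q₋₂=1):
  k=0: a=10, p=10, q=1
  k=1: a=2, p=21, q=2
  k=2: a=4, p=94, q=9
  k=3: a=3, p=303, q=29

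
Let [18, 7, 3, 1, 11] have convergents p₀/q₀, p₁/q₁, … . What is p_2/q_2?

Using pₖ = aₖpₖ₋₁ + pₖ₋₂, qₖ = aₖqₖ₋₁ + qₖ₋₂ (with p₋₁=1, p₋₂=0, q₋₁=0, q₋₂=1):
  k=0: a=18, p=18, q=1
  k=1: a=7, p=127, q=7
  k=2: a=3, p=399, q=22

399/22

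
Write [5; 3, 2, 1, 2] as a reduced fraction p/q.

143/27

Using pₖ = aₖpₖ₋₁ + pₖ₋₂ and qₖ = aₖqₖ₋₁ + qₖ₋₂:
  k=0: a=5, p=5, q=1
  k=1: a=3, p=16, q=3
  k=2: a=2, p=37, q=7
  k=3: a=1, p=53, q=10
  k=4: a=2, p=143, q=27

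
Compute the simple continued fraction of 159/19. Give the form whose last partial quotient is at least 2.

[8; 2, 1, 2, 2]

159 = 8*19 + 7
19 = 2*7 + 5
7 = 1*5 + 2
5 = 2*2 + 1
2 = 2*1 + 0  (stop)
So 159/19 = [8; 2, 1, 2, 2].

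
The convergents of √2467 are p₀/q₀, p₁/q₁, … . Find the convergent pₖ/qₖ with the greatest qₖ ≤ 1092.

22202/447

√2467 = [49; 1, 2, 49, 2, 1, 98, …] (period length 6).
Convergents:
  p_0/q_0 = 49/1
  p_1/q_1 = 50/1
  p_2/q_2 = 149/3
  p_3/q_3 = 7351/148
  p_4/q_4 = 14851/299
  p_5/q_5 = 22202/447
  p_6/q_6 = 2190647/44105
q_5 = 447 ≤ 1092 < 44105 = q_6, so the answer is 22202/447.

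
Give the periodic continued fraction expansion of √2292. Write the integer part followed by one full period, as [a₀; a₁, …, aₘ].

a₀ = ⌊√2292⌋ = 47.

[47; 1, 6, 1, 94]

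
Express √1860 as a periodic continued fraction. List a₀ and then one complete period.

a₀ = ⌊√1860⌋ = 43.
With m₀=0, d₀=1 and mₖ₊₁ = dₖaₖ − mₖ, dₖ₊₁ = (n − mₖ₊₁²)/dₖ, aₖ₊₁ = ⌊(a₀+mₖ₊₁)/dₖ₊₁⌋:
  k=1: m=43, d=11, a=7
  k=2: m=34, d=64, a=1
  k=3: m=30, d=15, a=4
  k=4: m=30, d=64, a=1
  k=5: m=34, d=11, a=7
  k=6: m=43, d=1, a=86
d=1 and a=2a₀=86 at k=6, so the next step gives (m, d) = (43, 11) again — its k=1 value — and the period has length 6.

[43; 7, 1, 4, 1, 7, 86]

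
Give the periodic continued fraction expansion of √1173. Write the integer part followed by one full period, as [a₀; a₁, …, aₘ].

[34; 4, 68]

a₀ = ⌊√1173⌋ = 34.
With m₀=0, d₀=1 and mₖ₊₁ = dₖaₖ − mₖ, dₖ₊₁ = (n − mₖ₊₁²)/dₖ, aₖ₊₁ = ⌊(a₀+mₖ₊₁)/dₖ₊₁⌋:
  k=1: m=34, d=17, a=4
  k=2: m=34, d=1, a=68
d=1 and a=2a₀=68 at k=2, so the next step gives (m, d) = (34, 17) again — its k=1 value — and the period has length 2.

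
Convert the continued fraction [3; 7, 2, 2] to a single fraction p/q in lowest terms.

Fold from the inside: start with 2/1.
  2 + 1/2 = 5/2
  7 + 2/5 = 37/5
  3 + 5/37 = 116/37

116/37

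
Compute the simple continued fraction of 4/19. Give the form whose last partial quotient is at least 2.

4 = 0·19 + 4
19 = 4·4 + 3
4 = 1·3 + 1
3 = 3·1 + 0  (stop)
So 4/19 = [0; 4, 1, 3].

[0; 4, 1, 3]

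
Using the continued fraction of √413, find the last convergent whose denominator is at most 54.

630/31

√413 = [20; 3, 9, 1, 4, 1, 9, 3, 40, …] (period length 8).
Convergents:
  p_0/q_0 = 20/1
  p_1/q_1 = 61/3
  p_2/q_2 = 569/28
  p_3/q_3 = 630/31
  p_4/q_4 = 3089/152
q_3 = 31 ≤ 54 < 152 = q_4, so the answer is 630/31.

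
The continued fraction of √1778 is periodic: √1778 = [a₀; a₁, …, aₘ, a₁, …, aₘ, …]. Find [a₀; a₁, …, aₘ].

[42; 6, 84]

a₀ = ⌊√1778⌋ = 42.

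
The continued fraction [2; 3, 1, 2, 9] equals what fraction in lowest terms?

Fold from the inside: start with 9/1.
  2 + 1/9 = 19/9
  1 + 9/19 = 28/19
  3 + 19/28 = 103/28
  2 + 28/103 = 234/103

234/103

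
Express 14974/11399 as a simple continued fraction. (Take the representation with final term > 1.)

14974 = 1*11399 + 3575
11399 = 3*3575 + 674
3575 = 5*674 + 205
674 = 3*205 + 59
205 = 3*59 + 28
59 = 2*28 + 3
28 = 9*3 + 1
3 = 3*1 + 0  (stop)
So 14974/11399 = [1; 3, 5, 3, 3, 2, 9, 3].

[1; 3, 5, 3, 3, 2, 9, 3]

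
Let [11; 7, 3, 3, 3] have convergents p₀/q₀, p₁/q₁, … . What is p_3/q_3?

Using pₖ = aₖpₖ₋₁ + pₖ₋₂, qₖ = aₖqₖ₋₁ + qₖ₋₂ (with p₋₁=1, p₋₂=0, q₋₁=0, q₋₂=1):
  k=0: a=11, p=11, q=1
  k=1: a=7, p=78, q=7
  k=2: a=3, p=245, q=22
  k=3: a=3, p=813, q=73

813/73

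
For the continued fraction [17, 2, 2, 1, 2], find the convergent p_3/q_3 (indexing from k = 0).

122/7

Using pₖ = aₖpₖ₋₁ + pₖ₋₂, qₖ = aₖqₖ₋₁ + qₖ₋₂ (with p₋₁=1, p₋₂=0, q₋₁=0, q₋₂=1):
  k=0: a=17, p=17, q=1
  k=1: a=2, p=35, q=2
  k=2: a=2, p=87, q=5
  k=3: a=1, p=122, q=7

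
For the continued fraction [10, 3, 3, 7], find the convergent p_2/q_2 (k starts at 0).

103/10

Using pₖ = aₖpₖ₋₁ + pₖ₋₂, qₖ = aₖqₖ₋₁ + qₖ₋₂ (with p₋₁=1, p₋₂=0, q₋₁=0, q₋₂=1):
  k=0: a=10, p=10, q=1
  k=1: a=3, p=31, q=3
  k=2: a=3, p=103, q=10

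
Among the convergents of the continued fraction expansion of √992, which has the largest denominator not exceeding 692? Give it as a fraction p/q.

√992 = [31; 2, 62, …] (period length 2).
Convergents:
  p_0/q_0 = 31/1
  p_1/q_1 = 63/2
  p_2/q_2 = 3937/125
  p_3/q_3 = 7937/252
  p_4/q_4 = 496031/15749
q_3 = 252 ≤ 692 < 15749 = q_4, so the answer is 7937/252.

7937/252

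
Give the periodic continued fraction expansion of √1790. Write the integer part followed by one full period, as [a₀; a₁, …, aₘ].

a₀ = ⌊√1790⌋ = 42.
With m₀=0, d₀=1 and mₖ₊₁ = dₖaₖ − mₖ, dₖ₊₁ = (n − mₖ₊₁²)/dₖ, aₖ₊₁ = ⌊(a₀+mₖ₊₁)/dₖ₊₁⌋:
  k=1: m=42, d=26, a=3
  k=2: m=36, d=19, a=4
  k=3: m=40, d=10, a=8
  k=4: m=40, d=19, a=4
  k=5: m=36, d=26, a=3
  k=6: m=42, d=1, a=84
d=1 and a=2a₀=84 at k=6, so the next step gives (m, d) = (42, 26) again — its k=1 value — and the period has length 6.

[42; 3, 4, 8, 4, 3, 84]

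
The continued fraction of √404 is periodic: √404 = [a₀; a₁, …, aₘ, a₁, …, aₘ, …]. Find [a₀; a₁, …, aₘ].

a₀ = ⌊√404⌋ = 20.

[20; 10, 40]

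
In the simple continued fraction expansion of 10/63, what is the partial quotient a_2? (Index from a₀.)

10 = 0·63 + 10   →  a_0 = 0
63 = 6·10 + 3   →  a_1 = 6
10 = 3·3 + 1   →  a_2 = 3

3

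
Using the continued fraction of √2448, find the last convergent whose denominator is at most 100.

√2448 = [49; 2, 10, 2, 98, …] (period length 4).
Convergents:
  p_0/q_0 = 49/1
  p_1/q_1 = 99/2
  p_2/q_2 = 1039/21
  p_3/q_3 = 2177/44
  p_4/q_4 = 214385/4333
q_3 = 44 ≤ 100 < 4333 = q_4, so the answer is 2177/44.

2177/44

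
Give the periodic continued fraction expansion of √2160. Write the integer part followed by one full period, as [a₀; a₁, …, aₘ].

[46; 2, 9, 1, 4, 1, 9, 2, 92]

a₀ = ⌊√2160⌋ = 46.
With m₀=0, d₀=1 and mₖ₊₁ = dₖaₖ − mₖ, dₖ₊₁ = (n − mₖ₊₁²)/dₖ, aₖ₊₁ = ⌊(a₀+mₖ₊₁)/dₖ₊₁⌋:
  k=1: m=46, d=44, a=2
  k=2: m=42, d=9, a=9
  k=3: m=39, d=71, a=1
  k=4: m=32, d=16, a=4
  k=5: m=32, d=71, a=1
  k=6: m=39, d=9, a=9
  k=7: m=42, d=44, a=2
  k=8: m=46, d=1, a=92
d=1 and a=2a₀=92 at k=8, so the next step gives (m, d) = (46, 44) again — its k=1 value — and the period has length 8.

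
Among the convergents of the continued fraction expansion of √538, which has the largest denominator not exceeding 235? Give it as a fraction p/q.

1786/77

√538 = [23; 5, 7, 1, 1, 7, 5, 46, …] (period length 7).
Convergents:
  p_0/q_0 = 23/1
  p_1/q_1 = 116/5
  p_2/q_2 = 835/36
  p_3/q_3 = 951/41
  p_4/q_4 = 1786/77
  p_5/q_5 = 13453/580
q_4 = 77 ≤ 235 < 580 = q_5, so the answer is 1786/77.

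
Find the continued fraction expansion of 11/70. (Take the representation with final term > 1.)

11 = 0×70 + 11
70 = 6×11 + 4
11 = 2×4 + 3
4 = 1×3 + 1
3 = 3×1 + 0  (stop)
So 11/70 = [0; 6, 2, 1, 3].

[0; 6, 2, 1, 3]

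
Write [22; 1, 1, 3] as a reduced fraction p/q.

Fold from the inside: start with 3/1.
  1 + 1/3 = 4/3
  1 + 3/4 = 7/4
  22 + 4/7 = 158/7

158/7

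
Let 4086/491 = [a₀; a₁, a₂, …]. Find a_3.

3

4086 = 8·491 + 158   →  a_0 = 8
491 = 3·158 + 17   →  a_1 = 3
158 = 9·17 + 5   →  a_2 = 9
17 = 3·5 + 2   →  a_3 = 3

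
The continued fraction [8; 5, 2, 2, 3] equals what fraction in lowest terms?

Using pₖ = aₖpₖ₋₁ + pₖ₋₂ and qₖ = aₖqₖ₋₁ + qₖ₋₂:
  k=0: a=8, p=8, q=1
  k=1: a=5, p=41, q=5
  k=2: a=2, p=90, q=11
  k=3: a=2, p=221, q=27
  k=4: a=3, p=753, q=92

753/92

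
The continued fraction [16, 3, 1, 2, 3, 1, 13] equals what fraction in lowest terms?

Fold from the inside: start with 13/1.
  1 + 1/13 = 14/13
  3 + 13/14 = 55/14
  2 + 14/55 = 124/55
  1 + 55/124 = 179/124
  3 + 124/179 = 661/179
  16 + 179/661 = 10755/661

10755/661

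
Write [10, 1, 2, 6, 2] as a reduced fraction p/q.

438/41

Fold from the inside: start with 2/1.
  6 + 1/2 = 13/2
  2 + 2/13 = 28/13
  1 + 13/28 = 41/28
  10 + 28/41 = 438/41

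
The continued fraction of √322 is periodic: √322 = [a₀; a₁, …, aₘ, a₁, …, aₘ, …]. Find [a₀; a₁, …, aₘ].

[17; 1, 16, 1, 34]

a₀ = ⌊√322⌋ = 17.
With m₀=0, d₀=1 and mₖ₊₁ = dₖaₖ − mₖ, dₖ₊₁ = (n − mₖ₊₁²)/dₖ, aₖ₊₁ = ⌊(a₀+mₖ₊₁)/dₖ₊₁⌋:
  k=1: m=17, d=33, a=1
  k=2: m=16, d=2, a=16
  k=3: m=16, d=33, a=1
  k=4: m=17, d=1, a=34
d=1 and a=2a₀=34 at k=4, so the next step gives (m, d) = (17, 33) again — its k=1 value — and the period has length 4.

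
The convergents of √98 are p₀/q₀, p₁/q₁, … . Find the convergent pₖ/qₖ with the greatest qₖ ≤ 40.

√98 = [9; 1, 8, 1, 18, …] (period length 4).
Convergents:
  p_0/q_0 = 9/1
  p_1/q_1 = 10/1
  p_2/q_2 = 89/9
  p_3/q_3 = 99/10
  p_4/q_4 = 1871/189
q_3 = 10 ≤ 40 < 189 = q_4, so the answer is 99/10.

99/10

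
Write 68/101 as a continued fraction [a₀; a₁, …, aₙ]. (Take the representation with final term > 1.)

[0; 1, 2, 16, 2]

68 = 0*101 + 68
101 = 1*68 + 33
68 = 2*33 + 2
33 = 16*2 + 1
2 = 2*1 + 0  (stop)
So 68/101 = [0; 1, 2, 16, 2].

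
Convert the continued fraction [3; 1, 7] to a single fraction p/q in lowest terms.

Fold from the inside: start with 7/1.
  1 + 1/7 = 8/7
  3 + 7/8 = 31/8

31/8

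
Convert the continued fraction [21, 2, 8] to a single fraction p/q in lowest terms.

365/17

Fold from the inside: start with 8/1.
  2 + 1/8 = 17/8
  21 + 8/17 = 365/17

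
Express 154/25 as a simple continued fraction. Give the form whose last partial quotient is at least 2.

[6; 6, 4]

154 = 6×25 + 4
25 = 6×4 + 1
4 = 4×1 + 0  (stop)
So 154/25 = [6; 6, 4].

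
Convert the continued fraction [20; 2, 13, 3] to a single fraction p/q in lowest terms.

1700/83

Using pₖ = aₖpₖ₋₁ + pₖ₋₂ and qₖ = aₖqₖ₋₁ + qₖ₋₂:
  k=0: a=20, p=20, q=1
  k=1: a=2, p=41, q=2
  k=2: a=13, p=553, q=27
  k=3: a=3, p=1700, q=83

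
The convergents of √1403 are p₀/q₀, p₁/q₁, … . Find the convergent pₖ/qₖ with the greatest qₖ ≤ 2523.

√1403 = [37; 2, 5, 3, 1, 3, 5, 2, 74, …] (period length 8).
Convergents:
  p_0/q_0 = 37/1
  p_1/q_1 = 75/2
  p_2/q_2 = 412/11
  p_3/q_3 = 1311/35
  p_4/q_4 = 1723/46
  p_5/q_5 = 6480/173
  p_6/q_6 = 34123/911
  p_7/q_7 = 74726/1995
  p_8/q_8 = 5563847/148541
q_7 = 1995 ≤ 2523 < 148541 = q_8, so the answer is 74726/1995.

74726/1995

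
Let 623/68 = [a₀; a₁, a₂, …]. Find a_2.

5

623 = 9·68 + 11   →  a_0 = 9
68 = 6·11 + 2   →  a_1 = 6
11 = 5·2 + 1   →  a_2 = 5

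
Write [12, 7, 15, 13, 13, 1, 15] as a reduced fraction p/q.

3770560/310551

Using pₖ = aₖpₖ₋₁ + pₖ₋₂ and qₖ = aₖqₖ₋₁ + qₖ₋₂:
  k=0: a=12, p=12, q=1
  k=1: a=7, p=85, q=7
  k=2: a=15, p=1287, q=106
  k=3: a=13, p=16816, q=1385
  k=4: a=13, p=219895, q=18111
  k=5: a=1, p=236711, q=19496
  k=6: a=15, p=3770560, q=310551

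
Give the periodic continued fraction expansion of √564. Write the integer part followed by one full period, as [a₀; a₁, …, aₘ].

[23; 1, 2, 1, 46]

a₀ = ⌊√564⌋ = 23.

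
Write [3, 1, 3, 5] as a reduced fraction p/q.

Using pₖ = aₖpₖ₋₁ + pₖ₋₂ and qₖ = aₖqₖ₋₁ + qₖ₋₂:
  k=0: a=3, p=3, q=1
  k=1: a=1, p=4, q=1
  k=2: a=3, p=15, q=4
  k=3: a=5, p=79, q=21

79/21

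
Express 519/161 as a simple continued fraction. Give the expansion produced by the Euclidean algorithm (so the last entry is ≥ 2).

519 = 3×161 + 36
161 = 4×36 + 17
36 = 2×17 + 2
17 = 8×2 + 1
2 = 2×1 + 0  (stop)
So 519/161 = [3; 4, 2, 8, 2].

[3; 4, 2, 8, 2]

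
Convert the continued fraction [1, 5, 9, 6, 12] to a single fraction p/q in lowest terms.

Fold from the inside: start with 12/1.
  6 + 1/12 = 73/12
  9 + 12/73 = 669/73
  5 + 73/669 = 3418/669
  1 + 669/3418 = 4087/3418

4087/3418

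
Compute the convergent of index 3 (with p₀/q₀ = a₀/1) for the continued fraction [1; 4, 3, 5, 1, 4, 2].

Using pₖ = aₖpₖ₋₁ + pₖ₋₂, qₖ = aₖqₖ₋₁ + qₖ₋₂ (with p₋₁=1, p₋₂=0, q₋₁=0, q₋₂=1):
  k=0: a=1, p=1, q=1
  k=1: a=4, p=5, q=4
  k=2: a=3, p=16, q=13
  k=3: a=5, p=85, q=69

85/69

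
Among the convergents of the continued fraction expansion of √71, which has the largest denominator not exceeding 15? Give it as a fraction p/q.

59/7

√71 = [8; 2, 2, 1, 7, 1, 2, 2, 16, …] (period length 8).
Convergents:
  p_0/q_0 = 8/1
  p_1/q_1 = 17/2
  p_2/q_2 = 42/5
  p_3/q_3 = 59/7
  p_4/q_4 = 455/54
q_3 = 7 ≤ 15 < 54 = q_4, so the answer is 59/7.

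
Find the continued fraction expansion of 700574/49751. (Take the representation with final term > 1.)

[14; 12, 3, 1, 15, 9, 7]

700574 = 14×49751 + 4060
49751 = 12×4060 + 1031
4060 = 3×1031 + 967
1031 = 1×967 + 64
967 = 15×64 + 7
64 = 9×7 + 1
7 = 7×1 + 0  (stop)
So 700574/49751 = [14; 12, 3, 1, 15, 9, 7].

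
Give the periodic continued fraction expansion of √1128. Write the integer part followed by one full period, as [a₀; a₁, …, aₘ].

a₀ = ⌊√1128⌋ = 33.

[33; 1, 1, 2, 2, 2, 1, 1, 66]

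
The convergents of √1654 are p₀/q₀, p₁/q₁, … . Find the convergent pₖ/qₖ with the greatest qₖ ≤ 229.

4921/121

√1654 = [40; 1, 2, 40, 2, 1, 80, …] (period length 6).
Convergents:
  p_0/q_0 = 40/1
  p_1/q_1 = 41/1
  p_2/q_2 = 122/3
  p_3/q_3 = 4921/121
  p_4/q_4 = 9964/245
q_3 = 121 ≤ 229 < 245 = q_4, so the answer is 4921/121.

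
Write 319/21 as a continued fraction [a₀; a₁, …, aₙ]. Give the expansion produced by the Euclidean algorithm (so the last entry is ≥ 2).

319 = 15·21 + 4
21 = 5·4 + 1
4 = 4·1 + 0  (stop)
So 319/21 = [15; 5, 4].

[15; 5, 4]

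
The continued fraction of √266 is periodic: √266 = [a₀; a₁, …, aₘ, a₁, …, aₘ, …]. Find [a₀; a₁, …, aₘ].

[16; 3, 4, 3, 32]

a₀ = ⌊√266⌋ = 16.
With m₀=0, d₀=1 and mₖ₊₁ = dₖaₖ − mₖ, dₖ₊₁ = (n − mₖ₊₁²)/dₖ, aₖ₊₁ = ⌊(a₀+mₖ₊₁)/dₖ₊₁⌋:
  k=1: m=16, d=10, a=3
  k=2: m=14, d=7, a=4
  k=3: m=14, d=10, a=3
  k=4: m=16, d=1, a=32
d=1 and a=2a₀=32 at k=4, so the next step gives (m, d) = (16, 10) again — its k=1 value — and the period has length 4.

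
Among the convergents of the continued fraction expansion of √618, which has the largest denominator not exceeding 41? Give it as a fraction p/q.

174/7

√618 = [24; 1, 6, 8, 6, 1, 48, …] (period length 6).
Convergents:
  p_0/q_0 = 24/1
  p_1/q_1 = 25/1
  p_2/q_2 = 174/7
  p_3/q_3 = 1417/57
q_2 = 7 ≤ 41 < 57 = q_3, so the answer is 174/7.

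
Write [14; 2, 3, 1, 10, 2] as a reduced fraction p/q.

2932/203

Using pₖ = aₖpₖ₋₁ + pₖ₋₂ and qₖ = aₖqₖ₋₁ + qₖ₋₂:
  k=0: a=14, p=14, q=1
  k=1: a=2, p=29, q=2
  k=2: a=3, p=101, q=7
  k=3: a=1, p=130, q=9
  k=4: a=10, p=1401, q=97
  k=5: a=2, p=2932, q=203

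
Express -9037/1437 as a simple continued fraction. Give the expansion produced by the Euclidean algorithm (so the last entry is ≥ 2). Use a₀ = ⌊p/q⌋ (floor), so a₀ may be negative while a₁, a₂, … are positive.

[-7; 1, 2, 2, 6, 5, 6]

-9037 = -7*1437 + 1022
1437 = 1*1022 + 415
1022 = 2*415 + 192
415 = 2*192 + 31
192 = 6*31 + 6
31 = 5*6 + 1
6 = 6*1 + 0  (stop)
So -9037/1437 = [-7; 1, 2, 2, 6, 5, 6].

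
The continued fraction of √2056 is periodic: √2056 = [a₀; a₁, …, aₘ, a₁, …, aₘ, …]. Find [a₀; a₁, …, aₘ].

a₀ = ⌊√2056⌋ = 45.
With m₀=0, d₀=1 and mₖ₊₁ = dₖaₖ − mₖ, dₖ₊₁ = (n − mₖ₊₁²)/dₖ, aₖ₊₁ = ⌊(a₀+mₖ₊₁)/dₖ₊₁⌋:
  k=1: m=45, d=31, a=2
  k=2: m=17, d=57, a=1
  k=3: m=40, d=8, a=10
  k=4: m=40, d=57, a=1
  k=5: m=17, d=31, a=2
  k=6: m=45, d=1, a=90
d=1 and a=2a₀=90 at k=6, so the next step gives (m, d) = (45, 31) again — its k=1 value — and the period has length 6.

[45; 2, 1, 10, 1, 2, 90]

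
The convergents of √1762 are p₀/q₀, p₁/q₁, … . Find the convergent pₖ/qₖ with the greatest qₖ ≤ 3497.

146287/3485

√1762 = [41; 1, 40, 1, 82, …] (period length 4).
Convergents:
  p_0/q_0 = 41/1
  p_1/q_1 = 42/1
  p_2/q_2 = 1721/41
  p_3/q_3 = 1763/42
  p_4/q_4 = 146287/3485
  p_5/q_5 = 148050/3527
q_4 = 3485 ≤ 3497 < 3527 = q_5, so the answer is 146287/3485.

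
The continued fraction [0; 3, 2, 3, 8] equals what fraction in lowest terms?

58/199

Using pₖ = aₖpₖ₋₁ + pₖ₋₂ and qₖ = aₖqₖ₋₁ + qₖ₋₂:
  k=0: a=0, p=0, q=1
  k=1: a=3, p=1, q=3
  k=2: a=2, p=2, q=7
  k=3: a=3, p=7, q=24
  k=4: a=8, p=58, q=199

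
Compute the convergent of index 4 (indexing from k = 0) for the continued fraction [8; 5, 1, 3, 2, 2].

425/52

Using pₖ = aₖpₖ₋₁ + pₖ₋₂, qₖ = aₖqₖ₋₁ + qₖ₋₂ (with p₋₁=1, p₋₂=0, q₋₁=0, q₋₂=1):
  k=0: a=8, p=8, q=1
  k=1: a=5, p=41, q=5
  k=2: a=1, p=49, q=6
  k=3: a=3, p=188, q=23
  k=4: a=2, p=425, q=52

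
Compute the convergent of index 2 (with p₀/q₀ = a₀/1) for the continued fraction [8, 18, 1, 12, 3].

Using pₖ = aₖpₖ₋₁ + pₖ₋₂, qₖ = aₖqₖ₋₁ + qₖ₋₂ (with p₋₁=1, p₋₂=0, q₋₁=0, q₋₂=1):
  k=0: a=8, p=8, q=1
  k=1: a=18, p=145, q=18
  k=2: a=1, p=153, q=19

153/19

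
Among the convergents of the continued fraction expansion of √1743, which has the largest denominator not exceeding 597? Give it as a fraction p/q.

√1743 = [41; 1, 2, 1, 82, …] (period length 4).
Convergents:
  p_0/q_0 = 41/1
  p_1/q_1 = 42/1
  p_2/q_2 = 125/3
  p_3/q_3 = 167/4
  p_4/q_4 = 13819/331
  p_5/q_5 = 13986/335
  p_6/q_6 = 41791/1001
q_5 = 335 ≤ 597 < 1001 = q_6, so the answer is 13986/335.

13986/335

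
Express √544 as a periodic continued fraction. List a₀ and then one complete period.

[23; 3, 11, 3, 46]

a₀ = ⌊√544⌋ = 23.
With m₀=0, d₀=1 and mₖ₊₁ = dₖaₖ − mₖ, dₖ₊₁ = (n − mₖ₊₁²)/dₖ, aₖ₊₁ = ⌊(a₀+mₖ₊₁)/dₖ₊₁⌋:
  k=1: m=23, d=15, a=3
  k=2: m=22, d=4, a=11
  k=3: m=22, d=15, a=3
  k=4: m=23, d=1, a=46
d=1 and a=2a₀=46 at k=4, so the next step gives (m, d) = (23, 15) again — its k=1 value — and the period has length 4.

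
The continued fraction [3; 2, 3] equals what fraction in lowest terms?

24/7

Using pₖ = aₖpₖ₋₁ + pₖ₋₂ and qₖ = aₖqₖ₋₁ + qₖ₋₂:
  k=0: a=3, p=3, q=1
  k=1: a=2, p=7, q=2
  k=2: a=3, p=24, q=7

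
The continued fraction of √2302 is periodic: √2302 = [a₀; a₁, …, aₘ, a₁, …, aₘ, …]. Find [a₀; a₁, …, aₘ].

a₀ = ⌊√2302⌋ = 47.
With m₀=0, d₀=1 and mₖ₊₁ = dₖaₖ − mₖ, dₖ₊₁ = (n − mₖ₊₁²)/dₖ, aₖ₊₁ = ⌊(a₀+mₖ₊₁)/dₖ₊₁⌋:
  k=1: m=47, d=93, a=1
  k=2: m=46, d=2, a=46
  k=3: m=46, d=93, a=1
  k=4: m=47, d=1, a=94
d=1 and a=2a₀=94 at k=4, so the next step gives (m, d) = (47, 93) again — its k=1 value — and the period has length 4.

[47; 1, 46, 1, 94]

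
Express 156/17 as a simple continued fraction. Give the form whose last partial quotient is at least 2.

[9; 5, 1, 2]

156 = 9*17 + 3
17 = 5*3 + 2
3 = 1*2 + 1
2 = 2*1 + 0  (stop)
So 156/17 = [9; 5, 1, 2].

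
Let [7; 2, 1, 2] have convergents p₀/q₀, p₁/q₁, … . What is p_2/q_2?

Using pₖ = aₖpₖ₋₁ + pₖ₋₂, qₖ = aₖqₖ₋₁ + qₖ₋₂ (with p₋₁=1, p₋₂=0, q₋₁=0, q₋₂=1):
  k=0: a=7, p=7, q=1
  k=1: a=2, p=15, q=2
  k=2: a=1, p=22, q=3

22/3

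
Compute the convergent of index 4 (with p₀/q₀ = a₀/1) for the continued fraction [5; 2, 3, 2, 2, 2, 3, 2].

212/39

Using pₖ = aₖpₖ₋₁ + pₖ₋₂, qₖ = aₖqₖ₋₁ + qₖ₋₂ (with p₋₁=1, p₋₂=0, q₋₁=0, q₋₂=1):
  k=0: a=5, p=5, q=1
  k=1: a=2, p=11, q=2
  k=2: a=3, p=38, q=7
  k=3: a=2, p=87, q=16
  k=4: a=2, p=212, q=39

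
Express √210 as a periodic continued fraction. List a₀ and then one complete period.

[14; 2, 28]

a₀ = ⌊√210⌋ = 14.
With m₀=0, d₀=1 and mₖ₊₁ = dₖaₖ − mₖ, dₖ₊₁ = (n − mₖ₊₁²)/dₖ, aₖ₊₁ = ⌊(a₀+mₖ₊₁)/dₖ₊₁⌋:
  k=1: m=14, d=14, a=2
  k=2: m=14, d=1, a=28
d=1 and a=2a₀=28 at k=2, so the next step gives (m, d) = (14, 14) again — its k=1 value — and the period has length 2.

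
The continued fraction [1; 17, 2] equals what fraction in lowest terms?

Using pₖ = aₖpₖ₋₁ + pₖ₋₂ and qₖ = aₖqₖ₋₁ + qₖ₋₂:
  k=0: a=1, p=1, q=1
  k=1: a=17, p=18, q=17
  k=2: a=2, p=37, q=35

37/35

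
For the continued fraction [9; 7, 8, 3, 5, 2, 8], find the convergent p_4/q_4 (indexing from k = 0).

8656/947

Using pₖ = aₖpₖ₋₁ + pₖ₋₂, qₖ = aₖqₖ₋₁ + qₖ₋₂ (with p₋₁=1, p₋₂=0, q₋₁=0, q₋₂=1):
  k=0: a=9, p=9, q=1
  k=1: a=7, p=64, q=7
  k=2: a=8, p=521, q=57
  k=3: a=3, p=1627, q=178
  k=4: a=5, p=8656, q=947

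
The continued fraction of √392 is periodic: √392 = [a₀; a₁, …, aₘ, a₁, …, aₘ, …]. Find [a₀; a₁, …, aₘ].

[19; 1, 3, 1, 38]

a₀ = ⌊√392⌋ = 19.
With m₀=0, d₀=1 and mₖ₊₁ = dₖaₖ − mₖ, dₖ₊₁ = (n − mₖ₊₁²)/dₖ, aₖ₊₁ = ⌊(a₀+mₖ₊₁)/dₖ₊₁⌋:
  k=1: m=19, d=31, a=1
  k=2: m=12, d=8, a=3
  k=3: m=12, d=31, a=1
  k=4: m=19, d=1, a=38
d=1 and a=2a₀=38 at k=4, so the next step gives (m, d) = (19, 31) again — its k=1 value — and the period has length 4.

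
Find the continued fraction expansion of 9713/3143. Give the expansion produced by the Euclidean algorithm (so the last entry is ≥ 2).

9713 = 3×3143 + 284
3143 = 11×284 + 19
284 = 14×19 + 18
19 = 1×18 + 1
18 = 18×1 + 0  (stop)
So 9713/3143 = [3; 11, 14, 1, 18].

[3; 11, 14, 1, 18]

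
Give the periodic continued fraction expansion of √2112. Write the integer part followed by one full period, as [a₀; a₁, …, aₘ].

a₀ = ⌊√2112⌋ = 45.
With m₀=0, d₀=1 and mₖ₊₁ = dₖaₖ − mₖ, dₖ₊₁ = (n − mₖ₊₁²)/dₖ, aₖ₊₁ = ⌊(a₀+mₖ₊₁)/dₖ₊₁⌋:
  k=1: m=45, d=87, a=1
  k=2: m=42, d=4, a=21
  k=3: m=42, d=87, a=1
  k=4: m=45, d=1, a=90
d=1 and a=2a₀=90 at k=4, so the next step gives (m, d) = (45, 87) again — its k=1 value — and the period has length 4.

[45; 1, 21, 1, 90]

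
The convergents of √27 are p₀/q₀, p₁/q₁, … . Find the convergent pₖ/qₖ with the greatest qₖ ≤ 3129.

13775/2651

√27 = [5; 5, 10, …] (period length 2).
Convergents:
  p_0/q_0 = 5/1
  p_1/q_1 = 26/5
  p_2/q_2 = 265/51
  p_3/q_3 = 1351/260
  p_4/q_4 = 13775/2651
  p_5/q_5 = 70226/13515
q_4 = 2651 ≤ 3129 < 13515 = q_5, so the answer is 13775/2651.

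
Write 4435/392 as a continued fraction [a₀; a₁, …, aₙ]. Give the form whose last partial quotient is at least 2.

4435 = 11×392 + 123
392 = 3×123 + 23
123 = 5×23 + 8
23 = 2×8 + 7
8 = 1×7 + 1
7 = 7×1 + 0  (stop)
So 4435/392 = [11; 3, 5, 2, 1, 7].

[11; 3, 5, 2, 1, 7]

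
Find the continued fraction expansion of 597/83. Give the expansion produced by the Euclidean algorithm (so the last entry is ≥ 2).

597 = 7*83 + 16
83 = 5*16 + 3
16 = 5*3 + 1
3 = 3*1 + 0  (stop)
So 597/83 = [7; 5, 5, 3].

[7; 5, 5, 3]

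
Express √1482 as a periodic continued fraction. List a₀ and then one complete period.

a₀ = ⌊√1482⌋ = 38.
With m₀=0, d₀=1 and mₖ₊₁ = dₖaₖ − mₖ, dₖ₊₁ = (n − mₖ₊₁²)/dₖ, aₖ₊₁ = ⌊(a₀+mₖ₊₁)/dₖ₊₁⌋:
  k=1: m=38, d=38, a=2
  k=2: m=38, d=1, a=76
d=1 and a=2a₀=76 at k=2, so the next step gives (m, d) = (38, 38) again — its k=1 value — and the period has length 2.

[38; 2, 76]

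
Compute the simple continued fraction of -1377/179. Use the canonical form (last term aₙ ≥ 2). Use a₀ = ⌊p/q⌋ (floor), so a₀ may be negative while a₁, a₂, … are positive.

-1377 = -8·179 + 55
179 = 3·55 + 14
55 = 3·14 + 13
14 = 1·13 + 1
13 = 13·1 + 0  (stop)
So -1377/179 = [-8; 3, 3, 1, 13].

[-8; 3, 3, 1, 13]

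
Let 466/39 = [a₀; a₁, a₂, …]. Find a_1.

1

466 = 11·39 + 37   →  a_0 = 11
39 = 1·37 + 2   →  a_1 = 1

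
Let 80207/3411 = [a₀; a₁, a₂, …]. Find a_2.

80207 = 23·3411 + 1754   →  a_0 = 23
3411 = 1·1754 + 1657   →  a_1 = 1
1754 = 1·1657 + 97   →  a_2 = 1

1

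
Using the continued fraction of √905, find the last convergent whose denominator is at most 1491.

21690/721

√905 = [30; 12, 60, …] (period length 2).
Convergents:
  p_0/q_0 = 30/1
  p_1/q_1 = 361/12
  p_2/q_2 = 21690/721
  p_3/q_3 = 260641/8664
q_2 = 721 ≤ 1491 < 8664 = q_3, so the answer is 21690/721.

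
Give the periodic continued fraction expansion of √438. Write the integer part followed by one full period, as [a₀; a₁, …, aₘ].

[20; 1, 12, 1, 40]

a₀ = ⌊√438⌋ = 20.
With m₀=0, d₀=1 and mₖ₊₁ = dₖaₖ − mₖ, dₖ₊₁ = (n − mₖ₊₁²)/dₖ, aₖ₊₁ = ⌊(a₀+mₖ₊₁)/dₖ₊₁⌋:
  k=1: m=20, d=38, a=1
  k=2: m=18, d=3, a=12
  k=3: m=18, d=38, a=1
  k=4: m=20, d=1, a=40
d=1 and a=2a₀=40 at k=4, so the next step gives (m, d) = (20, 38) again — its k=1 value — and the period has length 4.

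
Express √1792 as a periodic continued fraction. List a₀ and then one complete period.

[42; 3, 84]

a₀ = ⌊√1792⌋ = 42.
With m₀=0, d₀=1 and mₖ₊₁ = dₖaₖ − mₖ, dₖ₊₁ = (n − mₖ₊₁²)/dₖ, aₖ₊₁ = ⌊(a₀+mₖ₊₁)/dₖ₊₁⌋:
  k=1: m=42, d=28, a=3
  k=2: m=42, d=1, a=84
d=1 and a=2a₀=84 at k=2, so the next step gives (m, d) = (42, 28) again — its k=1 value — and the period has length 2.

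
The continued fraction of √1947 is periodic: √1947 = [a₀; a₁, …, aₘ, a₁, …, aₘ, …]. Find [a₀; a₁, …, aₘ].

a₀ = ⌊√1947⌋ = 44.
With m₀=0, d₀=1 and mₖ₊₁ = dₖaₖ − mₖ, dₖ₊₁ = (n − mₖ₊₁²)/dₖ, aₖ₊₁ = ⌊(a₀+mₖ₊₁)/dₖ₊₁⌋:
  k=1: m=44, d=11, a=8
  k=2: m=44, d=1, a=88
d=1 and a=2a₀=88 at k=2, so the next step gives (m, d) = (44, 11) again — its k=1 value — and the period has length 2.

[44; 8, 88]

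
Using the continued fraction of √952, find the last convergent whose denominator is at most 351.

√952 = [30; 1, 5, 1, 6, 1, 5, 1, 60, …] (period length 8).
Convergents:
  p_0/q_0 = 30/1
  p_1/q_1 = 31/1
  p_2/q_2 = 185/6
  p_3/q_3 = 216/7
  p_4/q_4 = 1481/48
  p_5/q_5 = 1697/55
  p_6/q_6 = 9966/323
  p_7/q_7 = 11663/378
q_6 = 323 ≤ 351 < 378 = q_7, so the answer is 9966/323.

9966/323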